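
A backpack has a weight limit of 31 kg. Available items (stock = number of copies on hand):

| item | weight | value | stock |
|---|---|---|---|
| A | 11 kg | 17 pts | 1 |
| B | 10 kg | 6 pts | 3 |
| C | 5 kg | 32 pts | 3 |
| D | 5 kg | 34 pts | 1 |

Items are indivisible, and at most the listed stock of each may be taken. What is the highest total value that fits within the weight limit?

147 pts

Top feasible selections:
- 1×A + 3×C + 1×D: weight 31, value 147
- 1×B + 3×C + 1×D: weight 30, value 136
Best: 147 pts.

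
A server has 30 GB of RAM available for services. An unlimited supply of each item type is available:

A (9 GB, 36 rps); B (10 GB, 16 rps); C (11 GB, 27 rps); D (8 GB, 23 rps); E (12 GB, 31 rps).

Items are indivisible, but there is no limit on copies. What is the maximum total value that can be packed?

108 rps

Best value-per-unit is A at 36/9, and filling with it alone uses memory 3×9=27. No mix of the others beats 3×36 = 108.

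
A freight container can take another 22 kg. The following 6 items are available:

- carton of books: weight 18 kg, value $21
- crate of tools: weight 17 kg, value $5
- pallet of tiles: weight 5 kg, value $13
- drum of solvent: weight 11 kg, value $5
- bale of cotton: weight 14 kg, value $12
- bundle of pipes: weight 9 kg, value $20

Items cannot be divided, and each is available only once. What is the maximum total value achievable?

$33

Check high-value combinations within 22 kg:
- pallet of tiles+bundle of pipes: weight 5+9=14, value 13+20=33
- pallet of tiles+bale of cotton: weight 5+14=19, value 13+12=25
- drum of solvent+bundle of pipes: weight 11+9=20, value 5+20=25
- carton of books: weight 18, value 21
Best: $33.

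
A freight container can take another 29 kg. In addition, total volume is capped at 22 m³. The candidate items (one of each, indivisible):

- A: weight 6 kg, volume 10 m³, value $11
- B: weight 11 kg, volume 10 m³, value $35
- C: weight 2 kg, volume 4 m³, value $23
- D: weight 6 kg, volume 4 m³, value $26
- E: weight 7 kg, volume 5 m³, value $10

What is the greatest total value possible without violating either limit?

Feasible sets respecting both limits:
- B+C+D: weight 19, volume 18, value 84
- B+D+E: weight 24, volume 19, value 71
- B+C+E: weight 20, volume 19, value 68
Best: $84.

$84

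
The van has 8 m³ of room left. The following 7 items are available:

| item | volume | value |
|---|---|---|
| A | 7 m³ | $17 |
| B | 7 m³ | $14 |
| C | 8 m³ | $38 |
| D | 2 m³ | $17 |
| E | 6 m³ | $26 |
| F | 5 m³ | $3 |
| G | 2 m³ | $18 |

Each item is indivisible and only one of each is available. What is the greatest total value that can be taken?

Check high-value combinations within 8 m³:
- E+G: volume 6+2=8, value 26+18=44
- D+E: volume 2+6=8, value 17+26=43
- C: volume 8, value 38
- D+G: volume 2+2=4, value 17+18=35
Best: $44.

$44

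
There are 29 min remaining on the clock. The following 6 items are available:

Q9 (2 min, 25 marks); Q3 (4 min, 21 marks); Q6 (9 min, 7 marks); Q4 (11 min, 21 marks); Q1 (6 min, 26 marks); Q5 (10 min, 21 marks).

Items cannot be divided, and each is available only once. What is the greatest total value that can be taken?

93 marks

Check high-value combinations within 29 min:
- Q9+Q3+Q1+Q5: time 2+4+6+10=22, value 25+21+26+21=93
- Q9+Q3+Q4+Q1: time 2+4+11+6=23, value 25+21+21+26=93
- Q9+Q4+Q1+Q5: time 2+11+6+10=29, value 25+21+26+21=93
- Q9+Q3+Q4+Q5: time 2+4+11+10=27, value 25+21+21+21=88
- Q9+Q3+Q6+Q1: time 2+4+9+6=21, value 25+21+7+26=79
Best: 93 marks.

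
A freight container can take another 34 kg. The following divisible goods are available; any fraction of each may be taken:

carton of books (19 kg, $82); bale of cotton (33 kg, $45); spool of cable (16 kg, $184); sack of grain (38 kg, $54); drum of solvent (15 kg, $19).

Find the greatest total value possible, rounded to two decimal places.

261.68

Take in order of value per unit:
- spool of cable (184/16 per unit): all 16 → value 184, running total 184.00
- carton of books (82/19 per unit): 18 of 19 → value 18×82/19 = 77.6842, running total 261.68
Total 261.68.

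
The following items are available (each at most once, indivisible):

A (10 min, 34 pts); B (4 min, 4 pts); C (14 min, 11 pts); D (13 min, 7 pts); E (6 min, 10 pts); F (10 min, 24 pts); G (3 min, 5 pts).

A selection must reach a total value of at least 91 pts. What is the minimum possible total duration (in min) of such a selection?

Subsets with value ≥ 91, sorted by total duration:
- A+C+D+E+F+G: duration 56, value 91
- A+B+C+D+E+F+G: duration 60, value 95
Minimum duration: 56 min.

56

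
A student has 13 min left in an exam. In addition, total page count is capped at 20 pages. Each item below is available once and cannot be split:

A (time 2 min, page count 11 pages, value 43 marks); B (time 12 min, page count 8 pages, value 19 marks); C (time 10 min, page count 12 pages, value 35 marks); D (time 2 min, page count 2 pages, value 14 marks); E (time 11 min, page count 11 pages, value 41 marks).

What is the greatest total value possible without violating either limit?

Feasible sets respecting both limits:
- A+D: time 4, page count 13, value 57
- D+E: time 13, page count 13, value 55
- C+D: time 12, page count 14, value 49
Best: 57 marks.

57 marks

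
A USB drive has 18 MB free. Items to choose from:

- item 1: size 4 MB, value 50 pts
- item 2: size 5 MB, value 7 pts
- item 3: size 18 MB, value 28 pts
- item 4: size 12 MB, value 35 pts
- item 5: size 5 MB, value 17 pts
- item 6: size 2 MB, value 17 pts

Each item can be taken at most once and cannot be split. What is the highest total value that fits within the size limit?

This is a 0/1 knapsack; check combinations near the capacity.
- item 1+item 4+item 6: size 4+12+2=18, value 50+35+17=102
- item 1+item 2+item 5+item 6: size 4+5+5+2=16, value 50+7+17+17=91
- item 1+item 4: size 4+12=16, value 50+35=85
- item 1+item 5+item 6: size 4+5+2=11, value 50+17+17=84
Best: 102 pts.

102 pts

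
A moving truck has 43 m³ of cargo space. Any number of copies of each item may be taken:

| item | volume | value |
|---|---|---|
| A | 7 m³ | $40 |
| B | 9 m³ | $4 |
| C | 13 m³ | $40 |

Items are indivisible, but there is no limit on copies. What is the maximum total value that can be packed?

Best value-per-unit is A at 40/7, and filling with it alone uses volume 6×7=42. No mix of the others beats 6×40 = 240.

$240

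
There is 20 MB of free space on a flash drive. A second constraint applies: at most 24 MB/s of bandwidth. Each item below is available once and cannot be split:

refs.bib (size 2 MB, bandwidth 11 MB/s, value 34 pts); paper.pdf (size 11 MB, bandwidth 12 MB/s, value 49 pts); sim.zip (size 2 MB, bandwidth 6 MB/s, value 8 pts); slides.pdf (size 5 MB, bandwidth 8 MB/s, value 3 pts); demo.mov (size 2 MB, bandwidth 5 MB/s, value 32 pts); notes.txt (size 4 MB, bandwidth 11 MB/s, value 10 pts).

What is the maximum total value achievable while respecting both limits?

Feasible sets respecting both limits:
- paper.pdf+sim.zip+demo.mov: size 15, bandwidth 23, value 89
- refs.bib+paper.pdf: size 13, bandwidth 23, value 83
- paper.pdf+demo.mov: size 13, bandwidth 17, value 81
- refs.bib+sim.zip+demo.mov: size 6, bandwidth 22, value 74
Best: 89 pts.

89 pts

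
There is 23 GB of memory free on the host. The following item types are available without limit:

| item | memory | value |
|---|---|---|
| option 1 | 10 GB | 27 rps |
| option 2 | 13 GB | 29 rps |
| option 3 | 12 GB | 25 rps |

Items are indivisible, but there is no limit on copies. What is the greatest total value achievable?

56 rps

Best value-per-unit is option 1 at 27/10; filling with it alone gives 2×27 = 54.
Optimal mix: 1×option 1 + 1×option 2 → memory 23, value 56.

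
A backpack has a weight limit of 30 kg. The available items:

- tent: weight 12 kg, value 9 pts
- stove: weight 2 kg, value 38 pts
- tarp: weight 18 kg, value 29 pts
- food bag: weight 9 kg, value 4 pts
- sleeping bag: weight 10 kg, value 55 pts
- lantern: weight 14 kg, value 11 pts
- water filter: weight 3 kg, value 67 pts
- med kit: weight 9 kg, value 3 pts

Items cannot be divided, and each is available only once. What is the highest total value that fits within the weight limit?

171 pts

Check high-value combinations within 30 kg:
- stove+sleeping bag+lantern+water filter: weight 2+10+14+3=29, value 38+55+11+67=171
- tent+stove+sleeping bag+water filter: weight 12+2+10+3=27, value 9+38+55+67=169
- stove+food bag+sleeping bag+water filter: weight 2+9+10+3=24, value 38+4+55+67=164
- stove+sleeping bag+water filter+med kit: weight 2+10+3+9=24, value 38+55+67+3=163
- stove+sleeping bag+water filter: weight 2+10+3=15, value 38+55+67=160
Best: 171 pts.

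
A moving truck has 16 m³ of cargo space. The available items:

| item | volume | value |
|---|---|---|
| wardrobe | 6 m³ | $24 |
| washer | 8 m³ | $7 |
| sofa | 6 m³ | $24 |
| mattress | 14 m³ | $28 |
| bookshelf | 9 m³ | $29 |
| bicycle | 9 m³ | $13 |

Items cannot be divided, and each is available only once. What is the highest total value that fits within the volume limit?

$53

Check high-value combinations within 16 m³:
- wardrobe+bookshelf: volume 6+9=15, value 24+29=53
- sofa+bookshelf: volume 6+9=15, value 24+29=53
- wardrobe+sofa: volume 6+6=12, value 24+24=48
- wardrobe+bicycle: volume 6+9=15, value 24+13=37
Best: $53.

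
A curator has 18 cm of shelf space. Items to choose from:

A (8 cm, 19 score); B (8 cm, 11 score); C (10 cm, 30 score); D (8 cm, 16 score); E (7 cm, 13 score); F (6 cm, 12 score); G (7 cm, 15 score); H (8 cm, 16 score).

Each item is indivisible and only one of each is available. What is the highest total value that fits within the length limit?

49 score

Check high-value combinations within 18 cm:
- A+C: length 8+10=18, value 19+30=49
- C+D: length 10+8=18, value 30+16=46
- C+H: length 10+8=18, value 30+16=46
- C+G: length 10+7=17, value 30+15=45
Best: 49 score.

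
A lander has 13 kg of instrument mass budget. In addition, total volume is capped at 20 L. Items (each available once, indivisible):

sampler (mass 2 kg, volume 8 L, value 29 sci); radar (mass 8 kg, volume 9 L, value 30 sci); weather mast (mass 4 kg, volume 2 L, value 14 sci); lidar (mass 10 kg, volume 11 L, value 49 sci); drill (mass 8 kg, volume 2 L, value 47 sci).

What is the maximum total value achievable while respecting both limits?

78 sci

Feasible sets respecting both limits:
- sampler+lidar: mass 12, volume 19, value 78
- sampler+drill: mass 10, volume 10, value 76
- weather mast+drill: mass 12, volume 4, value 61
- sampler+radar: mass 10, volume 17, value 59
Best: 78 sci.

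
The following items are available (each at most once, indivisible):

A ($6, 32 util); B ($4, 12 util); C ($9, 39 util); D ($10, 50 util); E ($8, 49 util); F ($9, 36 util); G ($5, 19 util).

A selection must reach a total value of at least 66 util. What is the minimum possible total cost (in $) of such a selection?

13

Subsets with value ≥ 66, sorted by total cost:
- E+G: cost 13, value 68
- A+E: cost 14, value 81
- A+C: cost 15, value 71
- D+G: cost 15, value 69
Minimum cost: 13 $.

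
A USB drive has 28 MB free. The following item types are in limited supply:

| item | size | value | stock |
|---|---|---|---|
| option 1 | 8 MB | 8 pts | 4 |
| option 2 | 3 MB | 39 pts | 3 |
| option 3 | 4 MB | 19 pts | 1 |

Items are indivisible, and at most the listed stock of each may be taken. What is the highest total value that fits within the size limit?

Best selections within size 28 and stock limits:
- 1×option 1 + 3×option 2 + 1×option 3: size 21, value 144
- 3×option 2 + 1×option 3: size 13, value 136
Best: 144 pts.

144 pts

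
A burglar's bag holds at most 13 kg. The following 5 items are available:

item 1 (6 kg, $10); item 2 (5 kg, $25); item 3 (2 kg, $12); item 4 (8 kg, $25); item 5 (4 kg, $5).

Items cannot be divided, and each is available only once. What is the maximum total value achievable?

$50

Check high-value combinations within 13 kg:
- item 2+item 4: weight 5+8=13, value 25+25=50
- item 1+item 2+item 3: weight 6+5+2=13, value 10+25+12=47
- item 2+item 3+item 5: weight 5+2+4=11, value 25+12+5=42
- item 2+item 3: weight 5+2=7, value 25+12=37
Best: $50.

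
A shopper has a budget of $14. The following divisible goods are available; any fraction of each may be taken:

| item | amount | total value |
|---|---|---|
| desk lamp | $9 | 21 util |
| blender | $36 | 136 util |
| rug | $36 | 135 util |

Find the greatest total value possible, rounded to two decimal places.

Take in order of value per unit:
- blender (136/36 per unit): 14 of 36 → value 14×136/36 = 52.8889, running total 52.89
Total 52.89.

52.89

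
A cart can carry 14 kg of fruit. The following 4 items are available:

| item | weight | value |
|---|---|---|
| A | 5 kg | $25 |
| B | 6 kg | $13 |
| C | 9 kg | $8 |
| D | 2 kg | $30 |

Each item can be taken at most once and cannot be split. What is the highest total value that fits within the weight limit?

Check high-value combinations within 14 kg:
- A+B+D: weight 5+6+2=13, value 25+13+30=68
- A+D: weight 5+2=7, value 25+30=55
- B+D: weight 6+2=8, value 13+30=43
Best: $68.

$68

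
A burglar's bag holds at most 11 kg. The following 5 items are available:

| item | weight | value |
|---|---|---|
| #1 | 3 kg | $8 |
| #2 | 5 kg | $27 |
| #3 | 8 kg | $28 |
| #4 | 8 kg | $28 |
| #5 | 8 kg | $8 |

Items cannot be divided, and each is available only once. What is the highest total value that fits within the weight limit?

$36

This is a 0/1 knapsack; check combinations near the capacity.
- #1+#3: weight 3+8=11, value 8+28=36
- #1+#4: weight 3+8=11, value 8+28=36
- #1+#2: weight 3+5=8, value 8+27=35
Best: $36.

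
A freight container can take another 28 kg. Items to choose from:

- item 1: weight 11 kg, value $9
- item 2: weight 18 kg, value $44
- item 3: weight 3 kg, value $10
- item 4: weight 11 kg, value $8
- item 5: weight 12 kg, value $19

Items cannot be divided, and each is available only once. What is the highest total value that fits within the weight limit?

Check high-value combinations within 28 kg:
- item 2+item 3: weight 18+3=21, value 44+10=54
- item 2: weight 18, value 44
- item 1+item 3+item 5: weight 11+3+12=26, value 9+10+19=38
Best: $54.

$54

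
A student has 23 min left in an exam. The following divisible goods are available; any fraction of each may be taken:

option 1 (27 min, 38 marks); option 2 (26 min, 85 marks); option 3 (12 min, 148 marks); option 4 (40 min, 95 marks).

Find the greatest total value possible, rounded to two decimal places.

Take in order of value per unit:
- option 3 (148/12 per unit): all 12 → value 148, running total 148.00
- option 2 (85/26 per unit): 11 of 26 → value 11×85/26 = 35.9615, running total 183.96
Total 183.96.

183.96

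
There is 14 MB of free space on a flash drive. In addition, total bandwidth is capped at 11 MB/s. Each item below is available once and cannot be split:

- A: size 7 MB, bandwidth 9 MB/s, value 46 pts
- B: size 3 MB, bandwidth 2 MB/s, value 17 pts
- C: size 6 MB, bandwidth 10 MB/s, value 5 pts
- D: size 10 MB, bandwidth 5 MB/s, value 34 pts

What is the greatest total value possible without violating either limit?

63 pts

Feasible sets respecting both limits:
- A+B: size 10, bandwidth 11, value 63
- B+D: size 13, bandwidth 7, value 51
- A: size 7, bandwidth 9, value 46
- D: size 10, bandwidth 5, value 34
Best: 63 pts.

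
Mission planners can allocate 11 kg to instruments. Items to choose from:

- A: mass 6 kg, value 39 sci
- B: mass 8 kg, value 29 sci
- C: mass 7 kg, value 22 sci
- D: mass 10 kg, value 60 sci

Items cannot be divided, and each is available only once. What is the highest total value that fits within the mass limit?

This is a 0/1 knapsack; check combinations near the capacity.
- D: mass 10, value 60
- A: mass 6, value 39
- B: mass 8, value 29
- C: mass 7, value 22
Best: 60 sci.

60 sci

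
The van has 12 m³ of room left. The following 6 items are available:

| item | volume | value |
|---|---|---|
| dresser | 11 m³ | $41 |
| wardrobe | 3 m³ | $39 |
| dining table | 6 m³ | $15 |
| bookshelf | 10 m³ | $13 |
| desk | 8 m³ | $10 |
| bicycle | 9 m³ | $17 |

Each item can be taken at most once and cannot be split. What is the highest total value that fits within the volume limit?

This is a 0/1 knapsack; check combinations near the capacity.
- wardrobe+bicycle: volume 3+9=12, value 39+17=56
- wardrobe+dining table: volume 3+6=9, value 39+15=54
- wardrobe+desk: volume 3+8=11, value 39+10=49
Best: $56.

$56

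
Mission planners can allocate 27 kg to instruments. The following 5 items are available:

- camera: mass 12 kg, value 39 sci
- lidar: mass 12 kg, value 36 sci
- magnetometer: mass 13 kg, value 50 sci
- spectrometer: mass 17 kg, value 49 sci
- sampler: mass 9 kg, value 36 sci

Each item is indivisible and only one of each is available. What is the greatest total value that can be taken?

Check high-value combinations within 27 kg:
- camera+magnetometer: mass 12+13=25, value 39+50=89
- magnetometer+sampler: mass 13+9=22, value 50+36=86
- lidar+magnetometer: mass 12+13=25, value 36+50=86
- spectrometer+sampler: mass 17+9=26, value 49+36=85
- camera+sampler: mass 12+9=21, value 39+36=75
Best: 89 sci.

89 sci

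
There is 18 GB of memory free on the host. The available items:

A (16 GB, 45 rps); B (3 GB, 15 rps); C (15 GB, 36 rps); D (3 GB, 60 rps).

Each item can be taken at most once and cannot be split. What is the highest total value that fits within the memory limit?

Check high-value combinations within 18 GB:
- C+D: memory 15+3=18, value 36+60=96
- B+D: memory 3+3=6, value 15+60=75
- D: memory 3, value 60
Best: 96 rps.

96 rps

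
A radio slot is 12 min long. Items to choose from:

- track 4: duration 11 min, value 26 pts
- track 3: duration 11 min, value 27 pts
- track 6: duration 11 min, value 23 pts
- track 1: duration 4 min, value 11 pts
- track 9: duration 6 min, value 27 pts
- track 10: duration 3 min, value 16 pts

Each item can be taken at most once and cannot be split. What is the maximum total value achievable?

Check high-value combinations within 12 min:
- track 9+track 10: duration 6+3=9, value 27+16=43
- track 1+track 9: duration 4+6=10, value 11+27=38
- track 9: duration 6, value 27
- track 1+track 10: duration 4+3=7, value 11+16=27
Best: 43 pts.

43 pts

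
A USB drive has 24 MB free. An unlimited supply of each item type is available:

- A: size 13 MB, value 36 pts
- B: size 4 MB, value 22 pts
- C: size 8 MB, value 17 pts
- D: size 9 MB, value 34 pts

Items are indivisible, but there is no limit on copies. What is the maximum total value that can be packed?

132 pts

Best value-per-unit is B at 22/4, and filling with it alone uses size 6×4=24. No mix of the others beats 6×22 = 132.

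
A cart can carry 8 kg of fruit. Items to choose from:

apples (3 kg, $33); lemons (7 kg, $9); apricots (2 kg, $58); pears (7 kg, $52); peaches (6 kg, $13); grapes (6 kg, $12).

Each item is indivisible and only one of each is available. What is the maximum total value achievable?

$91

Check high-value combinations within 8 kg:
- apples+apricots: weight 3+2=5, value 33+58=91
- apricots+peaches: weight 2+6=8, value 58+13=71
- apricots+grapes: weight 2+6=8, value 58+12=70
- apricots: weight 2, value 58
Best: $91.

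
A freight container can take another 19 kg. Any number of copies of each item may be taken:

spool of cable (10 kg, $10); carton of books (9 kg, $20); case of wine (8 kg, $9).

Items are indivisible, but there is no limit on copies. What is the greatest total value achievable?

Best value-per-unit is carton of books at 20/9, and filling with it alone uses weight 2×9=18. No mix of the others beats 2×20 = 40.

$40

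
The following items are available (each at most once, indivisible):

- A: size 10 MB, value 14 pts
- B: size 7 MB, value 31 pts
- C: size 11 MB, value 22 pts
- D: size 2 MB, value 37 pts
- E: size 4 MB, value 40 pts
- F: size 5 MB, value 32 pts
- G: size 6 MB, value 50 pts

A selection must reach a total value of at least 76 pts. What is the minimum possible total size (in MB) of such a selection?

Subsets with value ≥ 76, sorted by total size:
- D+E: size 6, value 77
- D+G: size 8, value 87
Minimum size: 6 MB.

6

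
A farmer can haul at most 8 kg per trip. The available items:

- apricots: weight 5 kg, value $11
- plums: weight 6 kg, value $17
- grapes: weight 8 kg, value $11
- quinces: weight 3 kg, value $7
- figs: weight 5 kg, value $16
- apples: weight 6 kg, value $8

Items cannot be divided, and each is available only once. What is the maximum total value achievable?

Check high-value combinations within 8 kg:
- quinces+figs: weight 3+5=8, value 7+16=23
- apricots+quinces: weight 5+3=8, value 11+7=18
- plums: weight 6, value 17
- figs: weight 5, value 16
Best: $23.

$23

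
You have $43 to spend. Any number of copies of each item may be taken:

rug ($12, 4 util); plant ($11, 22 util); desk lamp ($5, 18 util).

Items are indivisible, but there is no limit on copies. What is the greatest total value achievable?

144 util

Best value-per-unit is desk lamp at 18/5, and filling with it alone uses cost 8×5=40. No mix of the others beats 8×18 = 144.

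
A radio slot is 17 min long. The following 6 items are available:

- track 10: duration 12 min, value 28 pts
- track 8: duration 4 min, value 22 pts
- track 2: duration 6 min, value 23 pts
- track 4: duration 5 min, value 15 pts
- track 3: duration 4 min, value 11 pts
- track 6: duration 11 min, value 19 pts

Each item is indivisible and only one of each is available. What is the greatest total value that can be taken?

60 pts

Check high-value combinations within 17 min:
- track 8+track 2+track 4: duration 4+6+5=15, value 22+23+15=60
- track 8+track 2+track 3: duration 4+6+4=14, value 22+23+11=56
- track 10+track 8: duration 12+4=16, value 28+22=50
Best: 60 pts.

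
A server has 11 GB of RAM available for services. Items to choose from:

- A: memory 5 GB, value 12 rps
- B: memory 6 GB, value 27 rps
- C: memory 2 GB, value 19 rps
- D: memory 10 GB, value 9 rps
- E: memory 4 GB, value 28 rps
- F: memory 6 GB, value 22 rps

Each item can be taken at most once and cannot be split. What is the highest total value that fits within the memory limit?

Check high-value combinations within 11 GB:
- A+C+E: memory 5+2+4=11, value 12+19+28=59
- B+E: memory 6+4=10, value 27+28=55
- E+F: memory 4+6=10, value 28+22=50
- C+E: memory 2+4=6, value 19+28=47
Best: 59 rps.

59 rps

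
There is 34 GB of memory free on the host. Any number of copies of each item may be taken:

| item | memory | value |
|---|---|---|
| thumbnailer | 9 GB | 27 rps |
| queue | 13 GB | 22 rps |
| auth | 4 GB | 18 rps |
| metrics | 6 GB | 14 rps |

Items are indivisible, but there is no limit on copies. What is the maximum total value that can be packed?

144 rps

Best value-per-unit is auth at 18/4, and filling with it alone uses memory 8×4=32. No mix of the others beats 8×18 = 144.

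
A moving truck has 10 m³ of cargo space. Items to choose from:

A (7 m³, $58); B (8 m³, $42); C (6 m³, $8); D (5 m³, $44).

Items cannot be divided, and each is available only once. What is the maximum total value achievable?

Check high-value combinations within 10 m³:
- A: volume 7, value 58
- D: volume 5, value 44
- B: volume 8, value 42
- C: volume 6, value 8
Best: $58.

$58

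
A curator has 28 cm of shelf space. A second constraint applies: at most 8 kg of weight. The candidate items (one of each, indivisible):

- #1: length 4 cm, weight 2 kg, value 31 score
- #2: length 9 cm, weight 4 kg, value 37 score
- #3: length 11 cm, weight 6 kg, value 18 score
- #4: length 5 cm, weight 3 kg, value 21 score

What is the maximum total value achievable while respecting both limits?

Feasible sets respecting both limits:
- #1+#2: length 13, weight 6, value 68
- #2+#4: length 14, weight 7, value 58
- #1+#4: length 9, weight 5, value 52
- #1+#3: length 15, weight 8, value 49
Best: 68 score.

68 score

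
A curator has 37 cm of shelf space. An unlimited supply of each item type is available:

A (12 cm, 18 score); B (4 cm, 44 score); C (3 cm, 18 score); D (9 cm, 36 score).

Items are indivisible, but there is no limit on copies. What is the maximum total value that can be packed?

Best value-per-unit is B at 44/4, and filling with it alone uses length 9×4=36. No mix of the others beats 9×44 = 396.

396 score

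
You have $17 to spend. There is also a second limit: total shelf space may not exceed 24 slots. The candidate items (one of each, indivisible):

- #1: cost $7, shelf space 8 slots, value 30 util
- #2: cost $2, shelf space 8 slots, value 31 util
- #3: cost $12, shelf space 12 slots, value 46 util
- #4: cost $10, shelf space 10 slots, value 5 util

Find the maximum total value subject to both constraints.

Feasible sets respecting both limits:
- #2+#3: cost 14, shelf space 20, value 77
- #1+#2: cost 9, shelf space 16, value 61
- #3: cost 12, shelf space 12, value 46
- #2+#4: cost 12, shelf space 18, value 36
Best: 77 util.

77 util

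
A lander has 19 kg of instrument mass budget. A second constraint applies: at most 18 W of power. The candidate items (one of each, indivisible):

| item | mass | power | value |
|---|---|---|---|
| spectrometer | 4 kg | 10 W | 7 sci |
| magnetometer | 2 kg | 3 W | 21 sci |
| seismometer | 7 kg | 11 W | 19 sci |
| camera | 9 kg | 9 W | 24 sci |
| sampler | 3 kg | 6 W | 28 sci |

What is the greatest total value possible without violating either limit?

73 sci

Feasible sets respecting both limits:
- magnetometer+camera+sampler: mass 14, power 18, value 73
- camera+sampler: mass 12, power 15, value 52
- magnetometer+sampler: mass 5, power 9, value 49
Best: 73 sci.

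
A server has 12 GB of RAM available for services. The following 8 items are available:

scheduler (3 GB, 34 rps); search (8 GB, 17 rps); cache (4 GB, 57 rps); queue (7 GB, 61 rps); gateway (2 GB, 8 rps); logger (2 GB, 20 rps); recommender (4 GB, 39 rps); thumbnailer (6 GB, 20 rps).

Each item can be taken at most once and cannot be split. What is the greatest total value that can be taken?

Check high-value combinations within 12 GB:
- scheduler+cache+recommender: memory 3+4+4=11, value 34+57+39=130
- cache+gateway+logger+recommender: memory 4+2+2+4=12, value 57+8+20+39=124
- scheduler+cache+gateway+logger: memory 3+4+2+2=11, value 34+57+8+20=119
Best: 130 rps.

130 rps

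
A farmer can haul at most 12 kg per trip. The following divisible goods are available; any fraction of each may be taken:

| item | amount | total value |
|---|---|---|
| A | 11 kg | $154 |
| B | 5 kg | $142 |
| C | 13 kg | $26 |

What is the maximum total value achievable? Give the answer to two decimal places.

Take in order of value per unit:
- B (142/5 per unit): all 5 → value 142, running total 142.00
- A (154/11 per unit): 7 of 11 → value 7×154/11 = 98.0000, running total 240.00
Total 240.00.

240.00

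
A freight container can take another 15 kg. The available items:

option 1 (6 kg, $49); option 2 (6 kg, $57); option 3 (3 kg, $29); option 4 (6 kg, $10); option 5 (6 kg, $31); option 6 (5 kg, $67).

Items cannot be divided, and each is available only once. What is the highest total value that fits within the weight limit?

Check high-value combinations within 15 kg:
- option 2+option 3+option 6: weight 6+3+5=14, value 57+29+67=153
- option 1+option 3+option 6: weight 6+3+5=14, value 49+29+67=145
- option 1+option 2+option 3: weight 6+6+3=15, value 49+57+29=135
- option 3+option 5+option 6: weight 3+6+5=14, value 29+31+67=127
Best: $153.

$153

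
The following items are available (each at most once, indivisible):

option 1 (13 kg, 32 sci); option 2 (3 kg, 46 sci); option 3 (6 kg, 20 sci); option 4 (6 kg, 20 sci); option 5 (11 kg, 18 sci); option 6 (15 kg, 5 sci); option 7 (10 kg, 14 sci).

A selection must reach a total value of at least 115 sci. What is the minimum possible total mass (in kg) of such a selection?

Subsets with value ≥ 115, sorted by total mass:
- option 1+option 2+option 3+option 4: mass 28, value 118
- option 1+option 2+option 3+option 5: mass 33, value 116
- option 1+option 2+option 4+option 5: mass 33, value 116
Minimum mass: 28 kg.

28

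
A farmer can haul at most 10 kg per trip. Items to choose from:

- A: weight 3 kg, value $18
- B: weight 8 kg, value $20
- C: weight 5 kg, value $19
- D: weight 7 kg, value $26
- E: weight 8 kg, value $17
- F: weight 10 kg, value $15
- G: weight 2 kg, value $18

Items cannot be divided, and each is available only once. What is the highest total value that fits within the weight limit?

$55

Check high-value combinations within 10 kg:
- A+C+G: weight 3+5+2=10, value 18+19+18=55
- D+G: weight 7+2=9, value 26+18=44
- A+D: weight 3+7=10, value 18+26=44
- B+G: weight 8+2=10, value 20+18=38
- C+G: weight 5+2=7, value 19+18=37
Best: $55.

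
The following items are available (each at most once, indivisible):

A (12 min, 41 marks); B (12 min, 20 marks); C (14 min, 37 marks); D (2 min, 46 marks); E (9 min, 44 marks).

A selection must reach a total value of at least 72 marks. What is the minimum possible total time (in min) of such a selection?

Subsets with value ≥ 72, sorted by total time:
- D+E: time 11, value 90
- A+D: time 14, value 87
- C+D: time 16, value 83
Minimum time: 11 min.

11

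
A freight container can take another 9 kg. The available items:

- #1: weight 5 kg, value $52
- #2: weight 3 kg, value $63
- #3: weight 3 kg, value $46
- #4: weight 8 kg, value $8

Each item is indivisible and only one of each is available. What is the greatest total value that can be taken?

Check high-value combinations within 9 kg:
- #1+#2: weight 5+3=8, value 52+63=115
- #2+#3: weight 3+3=6, value 63+46=109
- #1+#3: weight 5+3=8, value 52+46=98
- #2: weight 3, value 63
- #1: weight 5, value 52
Best: $115.

$115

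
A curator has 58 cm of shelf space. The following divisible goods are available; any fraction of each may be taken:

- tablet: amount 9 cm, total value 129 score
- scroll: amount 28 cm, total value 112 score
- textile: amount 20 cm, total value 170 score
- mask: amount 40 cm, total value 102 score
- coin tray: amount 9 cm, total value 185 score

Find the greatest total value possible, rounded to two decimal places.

Take in order of value per unit:
- coin tray (185/9 per unit): all 9 → value 185, running total 185.00
- tablet (129/9 per unit): all 9 → value 129, running total 314.00
- textile (170/20 per unit): all 20 → value 170, running total 484.00
- scroll (112/28 per unit): 20 of 28 → value 20×112/28 = 80.0000, running total 564.00
Total 564.00.

564.00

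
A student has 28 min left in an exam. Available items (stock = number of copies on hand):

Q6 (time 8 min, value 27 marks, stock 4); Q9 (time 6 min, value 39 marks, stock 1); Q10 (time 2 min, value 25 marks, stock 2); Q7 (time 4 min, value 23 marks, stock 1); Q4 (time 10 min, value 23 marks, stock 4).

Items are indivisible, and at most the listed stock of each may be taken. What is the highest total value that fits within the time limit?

143 marks

Top feasible selections:
- 2×Q6 + 1×Q9 + 2×Q10: time 26, value 143
- 2×Q6 + 1×Q9 + 1×Q10 + 1×Q7: time 28, value 141
- 1×Q6 + 1×Q9 + 2×Q10 + 1×Q7: time 22, value 139
Best: 143 marks.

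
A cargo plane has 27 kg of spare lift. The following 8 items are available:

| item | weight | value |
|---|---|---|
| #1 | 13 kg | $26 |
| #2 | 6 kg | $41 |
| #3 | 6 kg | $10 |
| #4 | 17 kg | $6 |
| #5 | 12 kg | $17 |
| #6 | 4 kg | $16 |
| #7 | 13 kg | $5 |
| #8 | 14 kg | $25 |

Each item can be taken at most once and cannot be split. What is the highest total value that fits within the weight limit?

Check high-value combinations within 27 kg:
- #1+#2+#6: weight 13+6+4=23, value 26+41+16=83
- #2+#6+#8: weight 6+4+14=24, value 41+16+25=82
- #1+#2+#3: weight 13+6+6=25, value 26+41+10=77
Best: $83.

$83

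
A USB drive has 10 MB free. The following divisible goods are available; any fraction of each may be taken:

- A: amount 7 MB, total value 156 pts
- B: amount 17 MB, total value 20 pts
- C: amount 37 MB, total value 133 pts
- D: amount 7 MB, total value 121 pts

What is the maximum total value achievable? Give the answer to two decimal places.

207.86

Take in order of value per unit:
- A (156/7 per unit): all 7 → value 156, running total 156.00
- D (121/7 per unit): 3 of 7 → value 3×121/7 = 51.8571, running total 207.86
Total 207.86.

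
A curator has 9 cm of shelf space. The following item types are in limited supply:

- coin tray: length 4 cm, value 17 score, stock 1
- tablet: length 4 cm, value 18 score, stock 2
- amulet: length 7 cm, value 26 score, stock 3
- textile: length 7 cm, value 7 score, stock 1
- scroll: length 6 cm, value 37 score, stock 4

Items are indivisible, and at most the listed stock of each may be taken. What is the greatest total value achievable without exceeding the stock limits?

Top feasible selections:
- 1×scroll: length 6, value 37
- 2×tablet: length 8, value 36
Best: 37 score.

37 score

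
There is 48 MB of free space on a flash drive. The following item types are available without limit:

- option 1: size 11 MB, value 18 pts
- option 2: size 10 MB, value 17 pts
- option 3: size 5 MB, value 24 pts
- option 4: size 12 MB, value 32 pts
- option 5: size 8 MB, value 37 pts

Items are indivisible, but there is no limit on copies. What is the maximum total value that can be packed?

229 pts

Best value-per-unit is option 3 at 24/5; filling with it alone gives 9×24 = 216.
Optimal mix: 8×option 3 + 1×option 5 → size 48, value 229.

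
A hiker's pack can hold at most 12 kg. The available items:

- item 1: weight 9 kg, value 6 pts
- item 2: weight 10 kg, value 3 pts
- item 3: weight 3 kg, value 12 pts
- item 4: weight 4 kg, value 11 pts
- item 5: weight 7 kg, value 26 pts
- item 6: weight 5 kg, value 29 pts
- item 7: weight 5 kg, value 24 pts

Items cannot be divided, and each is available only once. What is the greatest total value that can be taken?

55 pts

Check high-value combinations within 12 kg:
- item 5+item 6: weight 7+5=12, value 26+29=55
- item 6+item 7: weight 5+5=10, value 29+24=53
- item 3+item 4+item 6: weight 3+4+5=12, value 12+11+29=52
- item 5+item 7: weight 7+5=12, value 26+24=50
- item 3+item 4+item 7: weight 3+4+5=12, value 12+11+24=47
Best: 55 pts.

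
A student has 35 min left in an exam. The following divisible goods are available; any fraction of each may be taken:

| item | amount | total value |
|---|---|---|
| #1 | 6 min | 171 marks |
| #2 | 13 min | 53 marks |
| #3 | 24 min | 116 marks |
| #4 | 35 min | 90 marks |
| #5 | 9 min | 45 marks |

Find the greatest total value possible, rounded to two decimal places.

Take in order of value per unit:
- #1 (171/6 per unit): all 6 → value 171, running total 171.00
- #5 (45/9 per unit): all 9 → value 45, running total 216.00
- #3 (116/24 per unit): 20 of 24 → value 20×116/24 = 96.6667, running total 312.67
Total 312.67.

312.67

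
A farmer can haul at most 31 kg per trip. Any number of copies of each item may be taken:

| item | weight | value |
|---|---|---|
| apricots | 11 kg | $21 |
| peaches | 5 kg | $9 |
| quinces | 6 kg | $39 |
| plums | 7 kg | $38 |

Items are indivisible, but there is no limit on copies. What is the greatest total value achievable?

$195

Best value-per-unit is quinces at 39/6, and filling with it alone uses weight 5×6=30. No mix of the others beats 5×39 = 195.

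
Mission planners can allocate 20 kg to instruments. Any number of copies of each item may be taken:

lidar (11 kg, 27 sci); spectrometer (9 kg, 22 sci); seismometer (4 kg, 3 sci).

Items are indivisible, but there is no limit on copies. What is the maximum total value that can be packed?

Best value-per-unit is lidar at 27/11; filling with it alone gives 1×27 = 27.
Optimal mix: 1×lidar + 1×spectrometer → mass 20, value 49.

49 sci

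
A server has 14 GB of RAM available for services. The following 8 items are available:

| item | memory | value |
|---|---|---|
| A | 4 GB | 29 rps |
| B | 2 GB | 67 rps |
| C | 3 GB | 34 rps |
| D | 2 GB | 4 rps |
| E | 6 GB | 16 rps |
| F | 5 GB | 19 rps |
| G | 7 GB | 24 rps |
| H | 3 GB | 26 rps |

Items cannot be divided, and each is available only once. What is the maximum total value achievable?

160 rps

Check high-value combinations within 14 GB:
- A+B+C+D+H: memory 4+2+3+2+3=14, value 29+67+34+4+26=160
- A+B+C+H: memory 4+2+3+3=12, value 29+67+34+26=156
- A+B+C+F: memory 4+2+3+5=14, value 29+67+34+19=149
- B+C+F+H: memory 2+3+5+3=13, value 67+34+19+26=146
- B+C+E+H: memory 2+3+6+3=14, value 67+34+16+26=143
Best: 160 rps.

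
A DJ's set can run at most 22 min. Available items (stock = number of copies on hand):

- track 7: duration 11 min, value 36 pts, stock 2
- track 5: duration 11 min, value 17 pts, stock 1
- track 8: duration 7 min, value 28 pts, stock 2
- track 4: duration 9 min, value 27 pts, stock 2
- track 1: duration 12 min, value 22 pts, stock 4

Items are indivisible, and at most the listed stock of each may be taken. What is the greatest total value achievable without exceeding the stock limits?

72 pts

Top feasible selections:
- 2×track 7: duration 22, value 72
- 1×track 7 + 1×track 8: duration 18, value 64
- 1×track 7 + 1×track 4: duration 20, value 63
- 2×track 8: duration 14, value 56
Best: 72 pts.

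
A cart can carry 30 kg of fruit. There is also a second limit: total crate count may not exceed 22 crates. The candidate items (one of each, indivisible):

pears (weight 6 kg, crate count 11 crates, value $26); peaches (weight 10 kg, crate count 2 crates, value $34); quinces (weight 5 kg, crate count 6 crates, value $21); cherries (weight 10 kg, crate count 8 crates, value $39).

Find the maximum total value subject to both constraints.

$99

Feasible sets respecting both limits:
- pears+peaches+cherries: weight 26, crate count 21, value 99
- peaches+quinces+cherries: weight 25, crate count 16, value 94
- pears+peaches+quinces: weight 21, crate count 19, value 81
Best: $99.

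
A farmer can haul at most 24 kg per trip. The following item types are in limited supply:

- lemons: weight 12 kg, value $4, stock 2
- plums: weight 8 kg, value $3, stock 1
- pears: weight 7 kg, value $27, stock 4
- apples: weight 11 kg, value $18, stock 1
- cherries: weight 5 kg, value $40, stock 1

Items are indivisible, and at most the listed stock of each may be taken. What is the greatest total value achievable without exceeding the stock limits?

Best selections within weight 24 and stock limits:
- 2×pears + 1×cherries: weight 19, value 94
- 1×pears + 1×apples + 1×cherries: weight 23, value 85
- 3×pears: weight 21, value 81
- 1×lemons + 1×pears + 1×cherries: weight 24, value 71
Best: $94.

$94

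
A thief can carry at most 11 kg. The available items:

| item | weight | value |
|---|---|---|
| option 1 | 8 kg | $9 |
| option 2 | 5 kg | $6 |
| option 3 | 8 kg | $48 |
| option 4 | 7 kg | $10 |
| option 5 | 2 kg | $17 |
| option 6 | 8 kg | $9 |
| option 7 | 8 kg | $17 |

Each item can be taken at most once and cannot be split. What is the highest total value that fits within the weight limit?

Check high-value combinations within 11 kg:
- option 3+option 5: weight 8+2=10, value 48+17=65
- option 3: weight 8, value 48
- option 5+option 7: weight 2+8=10, value 17+17=34
- option 4+option 5: weight 7+2=9, value 10+17=27
- option 1+option 5: weight 8+2=10, value 9+17=26
Best: $65.

$65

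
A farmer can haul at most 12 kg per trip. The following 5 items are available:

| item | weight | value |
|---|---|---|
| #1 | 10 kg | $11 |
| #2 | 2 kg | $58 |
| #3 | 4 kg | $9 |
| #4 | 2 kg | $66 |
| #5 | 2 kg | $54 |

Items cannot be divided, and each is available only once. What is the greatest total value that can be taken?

$187

Check high-value combinations within 12 kg:
- #2+#3+#4+#5: weight 2+4+2+2=10, value 58+9+66+54=187
- #2+#4+#5: weight 2+2+2=6, value 58+66+54=178
- #2+#3+#4: weight 2+4+2=8, value 58+9+66=133
Best: $187.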